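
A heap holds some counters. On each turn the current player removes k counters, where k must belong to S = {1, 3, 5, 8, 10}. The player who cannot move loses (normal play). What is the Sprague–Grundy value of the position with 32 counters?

0

n :  0  1  2  3  4  5  6  7  8  9 10 11 12 13 14 15 16 17 18 19 20 21 22 23 24 25 26 27 28 29 30 31 32
G :  0  1  0  1  0  1  0  1  2  3  2  3  2  0  1  0  1  0  1  0  1  2  3  2  3  2  0  1  0  1  0  1  0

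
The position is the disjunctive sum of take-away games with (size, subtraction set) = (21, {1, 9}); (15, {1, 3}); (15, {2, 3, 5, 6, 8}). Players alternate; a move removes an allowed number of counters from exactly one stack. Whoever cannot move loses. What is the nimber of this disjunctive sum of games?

2

Stack A, S = {1, 9}:
G(0) = 0
G(1) = mex{0} = 1
G(2) = mex{1} = 0
G(3) = mex{0} = 1
G(4) = mex{1} = 0
G(5) = mex{0} = 1
G(6) = mex{1} = 0
G(7) = mex{0} = 1
G(8) = mex{1} = 0
G(9) = mex{0,0} = 1
G(10) = mex{1,1} = 0
G(11) = mex{0,0} = 1
G(12) = mex{1,1} = 0
G(13) = mex{0,0} = 1
G(14) = mex{1,1} = 0
G(15) = mex{0,0} = 1
G(16) = mex{1,1} = 0
G(17) = mex{0,0} = 1
G(18) = mex{1,1} = 0
G(19) = mex{0,0} = 1
G(20) = mex{1,1} = 0
G(21) = mex{0,0} = 1
G_A(21) = 1.
Stack B, S = {1, 3}:
G(0) = 0
G(1) = mex{0} = 1
G(2) = mex{1} = 0
G(3) = mex{0,0} = 1
G(4) = mex{1,1} = 0
G(5) = mex{0,0} = 1
G(6) = mex{1,1} = 0
G(7) = mex{0,0} = 1
G(8) = mex{1,1} = 0
G(9) = mex{0,0} = 1
G(10) = mex{1,1} = 0
G(11) = mex{0,0} = 1
G(12) = mex{1,1} = 0
G(13) = mex{0,0} = 1
G(14) = mex{1,1} = 0
G(15) = mex{0,0} = 1
G_B(15) = 1.
Stack C, S = {2, 3, 5, 6, 8}:
G(0) = 0
G(1) = mex{} = 0
G(2) = mex{0} = 1
G(3) = mex{0,0} = 1
G(4) = mex{1,0} = 2
G(5) = mex{1,1,0} = 2
G(6) = mex{2,1,0,0} = 3
G(7) = mex{2,2,1,0} = 3
G(8) = mex{3,2,1,1,0} = 4
G(9) = mex{3,3,2,1,0} = 4
G(10) = mex{4,3,2,2,1} = 0
G(11) = mex{4,4,3,2,1} = 0
G(12) = mex{0,4,3,3,2} = 1
G(13) = mex{0,0,4,3,2} = 1
G(14) = mex{1,0,4,4,3} = 2
G(15) = mex{1,1,0,4,3} = 2
G_C(15) = 2.
Combined Grundy value = 1 ⊕ 1 ⊕ 2 = 2.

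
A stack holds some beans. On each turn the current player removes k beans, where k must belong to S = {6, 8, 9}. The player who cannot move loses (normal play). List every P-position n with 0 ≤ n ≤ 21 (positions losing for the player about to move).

0, 1, 2, 3, 4, 5, 15, 16, 17, 18, 19, 20

n :  0  1  2  3  4  5  6  7  8  9 10 11 12 13 14 15 16 17 18 19 20 21
G :  0  0  0  0  0  0  1  1  1  1  1  1  2  2  2  0  0  0  0  0  0  1
P-positions are exactly the n with G(n) = 0.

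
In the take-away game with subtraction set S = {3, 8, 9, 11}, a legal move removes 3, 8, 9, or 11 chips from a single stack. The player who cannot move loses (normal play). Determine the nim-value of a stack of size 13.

n :  0  1  2  3  4  5  6  7  8  9 10 11 12 13
G :  0  0  0  1  1  1  0  0  2  1  1  3  2  2

2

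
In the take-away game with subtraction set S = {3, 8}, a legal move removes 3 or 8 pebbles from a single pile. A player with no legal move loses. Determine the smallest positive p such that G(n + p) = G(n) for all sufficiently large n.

11

n :  0  1  2  3  4  5  6  7  8  9 10 11 12 13 14 15 16 17 18 19 20 21 22 23
G :  0  0  0  1  1  1  0  0  2  1  1  0  0  0  1  1  1  0  0  2  1  1  0  0
G(n+11) = G(n) holds for n = 0,…,7 (a full window of length max(S) = 8), so the sequence is purely periodic with period 11.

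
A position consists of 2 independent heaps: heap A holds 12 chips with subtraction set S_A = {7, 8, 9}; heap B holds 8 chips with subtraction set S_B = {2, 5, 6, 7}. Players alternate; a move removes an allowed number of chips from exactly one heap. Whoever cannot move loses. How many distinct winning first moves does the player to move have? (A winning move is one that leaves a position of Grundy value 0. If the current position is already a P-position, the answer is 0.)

Heap A, S = {7, 8, 9}:
G(0) = 0
G(1) = mex{} = 0
G(2) = mex{} = 0
G(3) = mex{} = 0
G(4) = mex{} = 0
G(5) = mex{} = 0
G(6) = mex{} = 0
G(7) = mex{0} = 1
G(8) = mex{0,0} = 1
G(9) = mex{0,0,0} = 1
G(10) = mex{0,0,0} = 1
G(11) = mex{0,0,0} = 1
G(12) = mex{0,0,0} = 1
G_A(12) = 1.
Heap B, S = {2, 5, 6, 7}:
G(0) = 0
G(1) = mex{} = 0
G(2) = mex{0} = 1
G(3) = mex{0} = 1
G(4) = mex{1} = 0
G(5) = mex{1,0} = 2
G(6) = mex{0,0,0} = 1
G(7) = mex{2,1,0,0} = 3
G(8) = mex{1,1,1,0} = 2
G_B(8) = 2.
Combined Grundy value = 1 ⊕ 2 = 3.
A winning move leaves total XOR = 0, i.e. changes one component's Grundy value g to g ⊕ X where X is the current total.
Heap A: need g' = 1⊕3 = 2. Options: 12−7→G=0, 12−8→G=0, 12−9→G=0. Hits: 0.
Heap B: need g' = 2⊕3 = 1. Options: 8−2→G=1, 8−5→G=1, 8−6→G=1, 8−7→G=0. Hits: 3.

3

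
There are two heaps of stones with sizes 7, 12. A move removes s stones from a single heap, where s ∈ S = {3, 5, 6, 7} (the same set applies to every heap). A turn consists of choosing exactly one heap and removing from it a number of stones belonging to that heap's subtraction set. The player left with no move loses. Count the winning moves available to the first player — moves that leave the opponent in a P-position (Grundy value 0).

All heaps use S = {3, 5, 6, 7}:
G(0) = 0
G(1) = mex{} = 0
G(2) = mex{} = 0
G(3) = mex{0} = 1
G(4) = mex{0} = 1
G(5) = mex{0,0} = 1
G(6) = mex{1,0,0} = 2
G(7) = mex{1,0,0,0} = 2
G(8) = mex{1,1,0,0} = 2
G(9) = mex{2,1,1,0} = 3
G(10) = mex{2,1,1,1} = 0
G(11) = mex{2,2,1,1} = 0
G(12) = mex{3,2,2,1} = 0
Heap A: G(7) = 2.
Heap B: G(12) = 0.
Combined Grundy value = 2 ⊕ 0 = 2.
A winning move leaves total XOR = 0, i.e. changes one component's Grundy value g to g ⊕ X where X is the current total.
Heap A: need g' = 2⊕2 = 0. Options: 7−3→G=1, 7−5→G=0, 7−6→G=0, 7−7→G=0. Hits: 3.
Heap B: need g' = 0⊕2 = 2. Options: 12−3→G=3, 12−5→G=2, 12−6→G=2, 12−7→G=1. Hits: 2.

5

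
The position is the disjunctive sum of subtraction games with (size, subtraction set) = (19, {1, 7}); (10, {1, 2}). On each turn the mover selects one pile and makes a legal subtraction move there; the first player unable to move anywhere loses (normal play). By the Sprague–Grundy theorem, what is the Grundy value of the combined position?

Pile A, S = {1, 7}:
G(0) = 0
G(1) = mex{0} = 1
G(2) = mex{1} = 0
G(3) = mex{0} = 1
G(4) = mex{1} = 0
G(5) = mex{0} = 1
G(6) = mex{1} = 0
G(7) = mex{0,0} = 1
G(8) = mex{1,1} = 0
G(9) = mex{0,0} = 1
G(10) = mex{1,1} = 0
G(11) = mex{0,0} = 1
G(12) = mex{1,1} = 0
G(13) = mex{0,0} = 1
G(14) = mex{1,1} = 0
G(15) = mex{0,0} = 1
G(16) = mex{1,1} = 0
G(17) = mex{0,0} = 1
G(18) = mex{1,1} = 0
G(19) = mex{0,0} = 1
G_A(19) = 1.
Pile B, S = {1, 2}:
n :  0  1  2  3  4  5  6  7  8  9 10
G :  0  1  2  0  1  2  0  1  2  0  1
G_B(10) = 1.
Combined Grundy value = 1 ⊕ 1 = 0.

0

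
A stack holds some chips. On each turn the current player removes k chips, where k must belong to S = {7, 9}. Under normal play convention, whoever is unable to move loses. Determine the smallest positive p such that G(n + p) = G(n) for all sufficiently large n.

G(0) = 0
G(1) = mex{} = 0
G(2) = mex{} = 0
G(3) = mex{} = 0
G(4) = mex{} = 0
G(5) = mex{} = 0
G(6) = mex{} = 0
G(7) = mex{0} = 1
G(8) = mex{0} = 1
G(9) = mex{0,0} = 1
G(10) = mex{0,0} = 1
G(11) = mex{0,0} = 1
G(12) = mex{0,0} = 1
G(13) = mex{0,0} = 1
G(14) = mex{1,0} = 2
G(15) = mex{1,0} = 2
G(16) = mex{1,1} = 0
G(17) = mex{1,1} = 0
G(18) = mex{1,1} = 0
G(19) = mex{1,1} = 0
G(20) = mex{1,1} = 0
G(21) = mex{2,1} = 0
G(22) = mex{2,1} = 0
G(23) = mex{0,2} = 1
G(24) = mex{0,2} = 1
G(25) = mex{0,0} = 1
G(26) = mex{0,0} = 1
G(27) = mex{0,0} = 1
G(28) = mex{0,0} = 1
G(29) = mex{0,0} = 1
G(30) = mex{1,0} = 2
G(31) = mex{1,0} = 2
G(32) = mex{1,1} = 0
G(33) = mex{1,1} = 0
G(n+16) = G(n) holds for n = 0,…,8 (a full window of length max(S) = 9), so the sequence is purely periodic with period 16.

16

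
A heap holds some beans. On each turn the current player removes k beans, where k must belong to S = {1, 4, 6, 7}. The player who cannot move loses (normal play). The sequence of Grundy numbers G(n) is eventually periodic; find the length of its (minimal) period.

n :  0  1  2  3  4  5  6  7  8  9 10 11 12 13 14 15 16 17 18 19 20 21 22 23 24 25 26 27
G :  0  1  0  1  2  0  1  2  3  2  0  1  2  0  1  0  1  2  0  1  2  3  2  0  1  2  0  1
G(n+13) = G(n) holds for n = 0,…,6 (a full window of length max(S) = 7), so the sequence is purely periodic with period 13.

13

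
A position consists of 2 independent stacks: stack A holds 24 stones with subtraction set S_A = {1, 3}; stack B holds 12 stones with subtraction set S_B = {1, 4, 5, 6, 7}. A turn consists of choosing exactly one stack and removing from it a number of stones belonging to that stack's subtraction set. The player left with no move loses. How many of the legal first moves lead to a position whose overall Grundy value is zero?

Stack A, S = {1, 3}:
G(0) = 0
G(1) = mex{0} = 1
G(2) = mex{1} = 0
G(3) = mex{0,0} = 1
G(4) = mex{1,1} = 0
G(5) = mex{0,0} = 1
G(6) = mex{1,1} = 0
G(7) = mex{0,0} = 1
G(8) = mex{1,1} = 0
G(9) = mex{0,0} = 1
G(10) = mex{1,1} = 0
G(11) = mex{0,0} = 1
G(12) = mex{1,1} = 0
G(13) = mex{0,0} = 1
G(14) = mex{1,1} = 0
G(15) = mex{0,0} = 1
G(16) = mex{1,1} = 0
G(17) = mex{0,0} = 1
G(18) = mex{1,1} = 0
G(19) = mex{0,0} = 1
G(20) = mex{1,1} = 0
G(21) = mex{0,0} = 1
G(22) = mex{1,1} = 0
G(23) = mex{0,0} = 1
G(24) = mex{1,1} = 0
G_A(24) = 0.
Stack B, S = {1, 4, 5, 6, 7}:
n :  0  1  2  3  4  5  6  7  8  9 10 11 12
G :  0  1  0  1  2  3  2  3  4  5  0  1  0
G_B(12) = 0.
Combined Grundy value = 0 ⊕ 0 = 0.
A winning move leaves total XOR = 0, i.e. changes one component's Grundy value g to g ⊕ X where X is the current total.
Stack A: target g' = 0⊕0 = 0, but every legal move changes the Grundy value (mex property), so 0 moves.
Stack B: target g' = 0⊕0 = 0, but every legal move changes the Grundy value (mex property), so 0 moves.

0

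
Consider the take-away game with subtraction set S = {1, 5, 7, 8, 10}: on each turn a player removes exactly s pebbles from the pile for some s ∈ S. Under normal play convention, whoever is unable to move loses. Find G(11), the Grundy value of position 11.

G(0) = 0
G(1) = mex{0} = 1
G(2) = mex{1} = 0
G(3) = mex{0} = 1
G(4) = mex{1} = 0
G(5) = mex{0,0} = 1
G(6) = mex{1,1} = 0
G(7) = mex{0,0,0} = 1
G(8) = mex{1,1,1,0} = 2
G(9) = mex{2,0,0,1} = 3
G(10) = mex{3,1,1,0,0} = 2
G(11) = mex{2,0,0,1,1} = 3

3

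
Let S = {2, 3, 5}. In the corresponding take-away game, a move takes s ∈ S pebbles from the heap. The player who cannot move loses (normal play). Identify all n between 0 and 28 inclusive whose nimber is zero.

0, 1, 7, 8, 14, 15, 21, 22, 28

n :  0  1  2  3  4  5  6  7  8  9 10 11 12 13 14 15 16 17 18 19 20 21 22 23 24 25 26 27 28
G :  0  0  1  1  2  2  3  0  0  1  1  2  2  3  0  0  1  1  2  2  3  0  0  1  1  2  2  3  0
P-positions are exactly the n with G(n) = 0.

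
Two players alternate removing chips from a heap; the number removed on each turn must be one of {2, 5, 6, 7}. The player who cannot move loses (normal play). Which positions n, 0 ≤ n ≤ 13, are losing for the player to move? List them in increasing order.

G(0) = 0
G(1) = mex{} = 0
G(2) = mex{0} = 1
G(3) = mex{0} = 1
G(4) = mex{1} = 0
G(5) = mex{1,0} = 2
G(6) = mex{0,0,0} = 1
G(7) = mex{2,1,0,0} = 3
G(8) = mex{1,1,1,0} = 2
G(9) = mex{3,0,1,1} = 2
G(10) = mex{2,2,0,1} = 3
G(11) = mex{2,1,2,0} = 3
G(12) = mex{3,3,1,2} = 0
G(13) = mex{3,2,3,1} = 0
P-positions are exactly the n with G(n) = 0.

0, 1, 4, 12, 13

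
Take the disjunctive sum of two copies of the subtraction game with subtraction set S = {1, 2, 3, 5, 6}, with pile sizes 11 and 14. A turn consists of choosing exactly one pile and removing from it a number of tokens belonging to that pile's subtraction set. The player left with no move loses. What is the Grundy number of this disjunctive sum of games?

1

All piles use S = {1, 2, 3, 5, 6}:
n :  0  1  2  3  4  5  6  7  8  9 10 11 12 13 14
G :  0  1  2  3  0  1  2  3  0  1  2  3  0  1  2
Pile A: G(11) = 3.
Pile B: G(14) = 2.
Combined Grundy value = 3 ⊕ 2 = 1.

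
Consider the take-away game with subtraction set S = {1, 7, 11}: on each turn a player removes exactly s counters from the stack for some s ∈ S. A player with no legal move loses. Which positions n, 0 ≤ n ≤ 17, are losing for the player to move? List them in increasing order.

n :  0  1  2  3  4  5  6  7  8  9 10 11 12 13 14 15 16 17
G :  0  1  0  1  0  1  0  1  0  1  0  1  0  1  0  1  0  1
P-positions are exactly the n with G(n) = 0.

0, 2, 4, 6, 8, 10, 12, 14, 16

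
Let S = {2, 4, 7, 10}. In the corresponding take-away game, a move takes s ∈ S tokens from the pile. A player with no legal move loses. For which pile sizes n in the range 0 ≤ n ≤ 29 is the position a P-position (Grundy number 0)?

0, 1, 6, 9, 12, 15, 18, 21, 24, 27

n :  0  1  2  3  4  5  6  7  8  9 10 11 12 13 14 15 16 17 18 19 20 21 22 23 24 25 26 27 28 29
G :  0  0  1  1  2  2  0  3  1  0  2  1  0  2  1  0  2  1  0  2  1  0  2  1  0  2  1  0  2  1
P-positions are exactly the n with G(n) = 0.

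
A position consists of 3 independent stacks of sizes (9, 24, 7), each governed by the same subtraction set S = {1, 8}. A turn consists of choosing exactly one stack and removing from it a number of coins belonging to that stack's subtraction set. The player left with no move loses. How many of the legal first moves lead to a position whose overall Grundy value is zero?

All stacks use S = {1, 8}:
n :  0  1  2  3  4  5  6  7  8  9 10 11 12 13 14 15 16 17 18 19 20 21 22 23 24
G :  0  1  0  1  0  1  0  1  2  0  1  0  1  0  1  0  1  2  0  1  0  1  0  1  0
Stack A: G(9) = 0.
Stack B: G(24) = 0.
Stack C: G(7) = 1.
Combined Grundy value = 0 ⊕ 0 ⊕ 1 = 1.
A winning move leaves total XOR = 0, i.e. changes one component's Grundy value g to g ⊕ X where X is the current total.
Stack A: need g' = 0⊕1 = 1. Options: 9−1→G=2, 9−8→G=1. Hits: 1.
Stack B: need g' = 0⊕1 = 1. Options: 24−1→G=1, 24−8→G=1. Hits: 2.
Stack C: need g' = 1⊕1 = 0. Options: 7−1→G=0. Hits: 1.

4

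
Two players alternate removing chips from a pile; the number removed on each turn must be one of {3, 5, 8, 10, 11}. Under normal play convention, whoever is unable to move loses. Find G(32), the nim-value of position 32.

1

G(0) = 0
G(1) = mex{} = 0
G(2) = mex{} = 0
G(3) = mex{0} = 1
G(4) = mex{0} = 1
G(5) = mex{0,0} = 1
G(6) = mex{1,0} = 2
G(7) = mex{1,0} = 2
G(8) = mex{1,1,0} = 2
G(9) = mex{2,1,0} = 3
G(10) = mex{2,1,0,0} = 3
G(11) = mex{2,2,1,0,0} = 3
G(12) = mex{3,2,1,0,0} = 4
G(13) = mex{3,2,1,1,0} = 4
G(14) = mex{3,3,2,1,1} = 0
G(15) = mex{4,3,2,1,1} = 0
G(16) = mex{4,3,2,2,1} = 0
G(17) = mex{0,4,3,2,2} = 1
G(18) = mex{0,4,3,2,2} = 1
G(19) = mex{0,0,3,3,2} = 1
G(20) = mex{1,0,4,3,3} = 2
G(21) = mex{1,0,4,3,3} = 2
G(22) = mex{1,1,0,4,3} = 2
G(23) = mex{2,1,0,4,4} = 3
G(24) = mex{2,1,0,0,4} = 3
G(25) = mex{2,2,1,0,0} = 3
G(26) = mex{3,2,1,0,0} = 4
G(27) = mex{3,2,1,1,0} = 4
G(28) = mex{3,3,2,1,1} = 0
G(29) = mex{4,3,2,1,1} = 0
G(30) = mex{4,3,2,2,1} = 0
G(31) = mex{0,4,3,2,2} = 1
G(32) = mex{0,4,3,2,2} = 1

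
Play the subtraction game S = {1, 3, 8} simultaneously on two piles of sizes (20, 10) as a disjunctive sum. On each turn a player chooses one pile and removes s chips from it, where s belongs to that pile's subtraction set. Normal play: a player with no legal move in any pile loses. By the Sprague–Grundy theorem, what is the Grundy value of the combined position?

All piles use S = {1, 3, 8}:
G(0) = 0
G(1) = mex{0} = 1
G(2) = mex{1} = 0
G(3) = mex{0,0} = 1
G(4) = mex{1,1} = 0
G(5) = mex{0,0} = 1
G(6) = mex{1,1} = 0
G(7) = mex{0,0} = 1
G(8) = mex{1,1,0} = 2
G(9) = mex{2,0,1} = 3
G(10) = mex{3,1,0} = 2
G(11) = mex{2,2,1} = 0
G(12) = mex{0,3,0} = 1
G(13) = mex{1,2,1} = 0
G(14) = mex{0,0,0} = 1
G(15) = mex{1,1,1} = 0
G(16) = mex{0,0,2} = 1
G(17) = mex{1,1,3} = 0
G(18) = mex{0,0,2} = 1
G(19) = mex{1,1,0} = 2
G(20) = mex{2,0,1} = 3
Pile A: G(20) = 3.
Pile B: G(10) = 2.
Combined Grundy value = 3 ⊕ 2 = 1.

1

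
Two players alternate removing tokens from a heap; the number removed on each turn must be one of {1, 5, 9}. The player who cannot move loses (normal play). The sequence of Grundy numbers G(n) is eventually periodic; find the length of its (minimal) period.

2

G(0) = 0
G(1) = mex{0} = 1
G(2) = mex{1} = 0
G(3) = mex{0} = 1
G(4) = mex{1} = 0
G(5) = mex{0,0} = 1
G(6) = mex{1,1} = 0
G(7) = mex{0,0} = 1
G(8) = mex{1,1} = 0
G(9) = mex{0,0,0} = 1
G(10) = mex{1,1,1} = 0
G(11) = mex{0,0,0} = 1
G(12) = mex{1,1,1} = 0
G(13) = mex{0,0,0} = 1
G(14) = mex{1,1,1} = 0
G(n+2) = G(n) holds for n = 0,…,8 (a full window of length max(S) = 9), so the sequence is purely periodic with period 2.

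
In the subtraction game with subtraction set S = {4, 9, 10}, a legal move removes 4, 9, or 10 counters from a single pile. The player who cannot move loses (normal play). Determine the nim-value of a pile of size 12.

1

G(0) = 0
G(1) = mex{} = 0
G(2) = mex{} = 0
G(3) = mex{} = 0
G(4) = mex{0} = 1
G(5) = mex{0} = 1
G(6) = mex{0} = 1
G(7) = mex{0} = 1
G(8) = mex{1} = 0
G(9) = mex{1,0} = 2
G(10) = mex{1,0,0} = 2
G(11) = mex{1,0,0} = 2
G(12) = mex{0,0,0} = 1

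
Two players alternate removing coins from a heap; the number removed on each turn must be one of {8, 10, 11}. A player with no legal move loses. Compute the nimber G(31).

1

n :  0  1  2  3  4  5  6  7  8  9 10 11 12 13 14 15 16 17 18 19 20 21 22 23 24 25 26 27 28 29 30 31
G :  0  0  0  0  0  0  0  0  1  1  1  1  1  1  1  1  2  2  2  0  0  0  0  0  0  0  0  1  1  1  1  1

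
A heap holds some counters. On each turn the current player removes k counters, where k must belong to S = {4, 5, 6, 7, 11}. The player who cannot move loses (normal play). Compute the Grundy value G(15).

0

n :  0  1  2  3  4  5  6  7  8  9 10 11 12 13 14 15
G :  0  0  0  0  1  1  1  1  2  2  2  2  3  3  3  0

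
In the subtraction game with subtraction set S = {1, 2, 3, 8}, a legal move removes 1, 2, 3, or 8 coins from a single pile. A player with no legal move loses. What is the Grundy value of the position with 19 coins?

1

G(0) = 0
G(1) = mex{0} = 1
G(2) = mex{1,0} = 2
G(3) = mex{2,1,0} = 3
G(4) = mex{3,2,1} = 0
G(5) = mex{0,3,2} = 1
G(6) = mex{1,0,3} = 2
G(7) = mex{2,1,0} = 3
G(8) = mex{3,2,1,0} = 4
G(9) = mex{4,3,2,1} = 0
G(10) = mex{0,4,3,2} = 1
G(11) = mex{1,0,4,3} = 2
G(12) = mex{2,1,0,0} = 3
G(13) = mex{3,2,1,1} = 0
G(14) = mex{0,3,2,2} = 1
G(15) = mex{1,0,3,3} = 2
G(16) = mex{2,1,0,4} = 3
G(17) = mex{3,2,1,0} = 4
G(18) = mex{4,3,2,1} = 0
G(19) = mex{0,4,3,2} = 1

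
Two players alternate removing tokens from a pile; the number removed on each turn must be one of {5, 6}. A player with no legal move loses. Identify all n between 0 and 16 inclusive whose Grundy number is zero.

G(0) = 0
G(1) = mex{} = 0
G(2) = mex{} = 0
G(3) = mex{} = 0
G(4) = mex{} = 0
G(5) = mex{0} = 1
G(6) = mex{0,0} = 1
G(7) = mex{0,0} = 1
G(8) = mex{0,0} = 1
G(9) = mex{0,0} = 1
G(10) = mex{1,0} = 2
G(11) = mex{1,1} = 0
G(12) = mex{1,1} = 0
G(13) = mex{1,1} = 0
G(14) = mex{1,1} = 0
G(15) = mex{2,1} = 0
G(16) = mex{0,2} = 1
P-positions are exactly the n with G(n) = 0.

0, 1, 2, 3, 4, 11, 12, 13, 14, 15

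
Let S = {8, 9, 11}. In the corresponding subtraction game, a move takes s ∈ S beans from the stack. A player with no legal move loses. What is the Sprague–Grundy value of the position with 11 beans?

1

n :  0  1  2  3  4  5  6  7  8  9 10 11
G :  0  0  0  0  0  0  0  0  1  1  1  1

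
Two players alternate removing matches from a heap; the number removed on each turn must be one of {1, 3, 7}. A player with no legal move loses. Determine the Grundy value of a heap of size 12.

n :  0  1  2  3  4  5  6  7  8  9 10 11 12
G :  0  1  0  1  0  1  0  1  0  1  0  1  0

0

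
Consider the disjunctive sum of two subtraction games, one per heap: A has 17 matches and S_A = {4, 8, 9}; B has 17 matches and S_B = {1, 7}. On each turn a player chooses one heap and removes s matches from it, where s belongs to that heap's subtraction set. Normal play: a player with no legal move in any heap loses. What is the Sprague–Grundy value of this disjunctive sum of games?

0

Heap A, S = {4, 8, 9}:
n :  0  1  2  3  4  5  6  7  8  9 10 11 12 13 14 15 16 17
G :  0  0  0  0  1  1  1  1  2  2  2  2  3  0  0  0  0  1
G_A(17) = 1.
Heap B, S = {1, 7}:
G(0) = 0
G(1) = mex{0} = 1
G(2) = mex{1} = 0
G(3) = mex{0} = 1
G(4) = mex{1} = 0
G(5) = mex{0} = 1
G(6) = mex{1} = 0
G(7) = mex{0,0} = 1
G(8) = mex{1,1} = 0
G(9) = mex{0,0} = 1
G(10) = mex{1,1} = 0
G(11) = mex{0,0} = 1
G(12) = mex{1,1} = 0
G(13) = mex{0,0} = 1
G(14) = mex{1,1} = 0
G(15) = mex{0,0} = 1
G(16) = mex{1,1} = 0
G(17) = mex{0,0} = 1
G_B(17) = 1.
Combined Grundy value = 1 ⊕ 1 = 0.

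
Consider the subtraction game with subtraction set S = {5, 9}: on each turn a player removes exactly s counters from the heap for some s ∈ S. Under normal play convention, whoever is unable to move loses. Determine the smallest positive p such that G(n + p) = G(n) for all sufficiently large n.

14

G(0) = 0
G(1) = mex{} = 0
G(2) = mex{} = 0
G(3) = mex{} = 0
G(4) = mex{} = 0
G(5) = mex{0} = 1
G(6) = mex{0} = 1
G(7) = mex{0} = 1
G(8) = mex{0} = 1
G(9) = mex{0,0} = 1
G(10) = mex{1,0} = 2
G(11) = mex{1,0} = 2
G(12) = mex{1,0} = 2
G(13) = mex{1,0} = 2
G(14) = mex{1,1} = 0
G(15) = mex{2,1} = 0
G(16) = mex{2,1} = 0
G(17) = mex{2,1} = 0
G(18) = mex{2,1} = 0
G(19) = mex{0,2} = 1
G(20) = mex{0,2} = 1
G(21) = mex{0,2} = 1
G(22) = mex{0,2} = 1
G(23) = mex{0,0} = 1
G(24) = mex{1,0} = 2
G(25) = mex{1,0} = 2
G(26) = mex{1,0} = 2
G(27) = mex{1,0} = 2
G(28) = mex{1,1} = 0
G(29) = mex{2,1} = 0
G(n+14) = G(n) holds for n = 0,…,8 (a full window of length max(S) = 9), so the sequence is purely periodic with period 14.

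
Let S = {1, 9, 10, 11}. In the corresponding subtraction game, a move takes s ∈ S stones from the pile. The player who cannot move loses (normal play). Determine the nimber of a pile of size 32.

2

n :  0  1  2  3  4  5  6  7  8  9 10 11 12 13 14 15 16 17 18 19 20 21 22 23 24 25 26 27 28 29 30 31 32
G :  0  1  0  1  0  1  0  1  0  1  2  3  2  3  2  3  2  3  2  3  0  1  0  1  0  1  0  1  0  1  2  3  2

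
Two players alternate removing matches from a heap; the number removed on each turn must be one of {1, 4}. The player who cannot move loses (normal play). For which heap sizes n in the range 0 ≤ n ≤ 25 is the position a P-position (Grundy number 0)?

G(0) = 0
G(1) = mex{0} = 1
G(2) = mex{1} = 0
G(3) = mex{0} = 1
G(4) = mex{1,0} = 2
G(5) = mex{2,1} = 0
G(6) = mex{0,0} = 1
G(7) = mex{1,1} = 0
G(8) = mex{0,2} = 1
G(9) = mex{1,0} = 2
G(10) = mex{2,1} = 0
G(11) = mex{0,0} = 1
G(12) = mex{1,1} = 0
G(13) = mex{0,2} = 1
G(14) = mex{1,0} = 2
G(15) = mex{2,1} = 0
G(16) = mex{0,0} = 1
G(17) = mex{1,1} = 0
G(18) = mex{0,2} = 1
G(19) = mex{1,0} = 2
G(20) = mex{2,1} = 0
G(21) = mex{0,0} = 1
G(22) = mex{1,1} = 0
G(23) = mex{0,2} = 1
G(24) = mex{1,0} = 2
G(25) = mex{2,1} = 0
P-positions are exactly the n with G(n) = 0.

0, 2, 5, 7, 10, 12, 15, 17, 20, 22, 25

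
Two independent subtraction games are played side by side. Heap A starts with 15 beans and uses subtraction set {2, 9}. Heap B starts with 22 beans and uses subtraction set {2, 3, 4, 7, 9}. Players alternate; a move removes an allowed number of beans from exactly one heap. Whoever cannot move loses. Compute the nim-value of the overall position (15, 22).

Heap A, S = {2, 9}:
G(0) = 0
G(1) = mex{} = 0
G(2) = mex{0} = 1
G(3) = mex{0} = 1
G(4) = mex{1} = 0
G(5) = mex{1} = 0
G(6) = mex{0} = 1
G(7) = mex{0} = 1
G(8) = mex{1} = 0
G(9) = mex{1,0} = 2
G(10) = mex{0,0} = 1
G(11) = mex{2,1} = 0
G(12) = mex{1,1} = 0
G(13) = mex{0,0} = 1
G(14) = mex{0,0} = 1
G(15) = mex{1,1} = 0
G_A(15) = 0.
Heap B, S = {2, 3, 4, 7, 9}:
n :  0  1  2  3  4  5  6  7  8  9 10 11 12 13 14 15 16 17 18 19 20 21 22
G :  0  0  1  1  2  2  0  3  1  4  2  0  0  1  1  2  2  0  3  1  4  2  0
G_B(22) = 0.
Combined Grundy value = 0 ⊕ 0 = 0.

0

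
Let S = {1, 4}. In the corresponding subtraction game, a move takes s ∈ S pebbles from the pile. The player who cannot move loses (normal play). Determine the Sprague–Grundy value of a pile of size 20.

n :  0  1  2  3  4  5  6  7  8  9 10 11 12 13 14 15 16 17 18 19 20
G :  0  1  0  1  2  0  1  0  1  2  0  1  0  1  2  0  1  0  1  2  0

0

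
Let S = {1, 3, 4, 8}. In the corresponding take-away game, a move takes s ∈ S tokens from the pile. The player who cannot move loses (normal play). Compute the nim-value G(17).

1

n :  0  1  2  3  4  5  6  7  8  9 10 11 12 13 14 15 16 17
G :  0  1  0  1  2  3  2  0  1  0  1  2  3  2  0  1  0  1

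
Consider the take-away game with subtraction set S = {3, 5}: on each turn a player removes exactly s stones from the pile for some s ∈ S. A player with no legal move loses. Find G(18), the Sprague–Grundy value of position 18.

n :  0  1  2  3  4  5  6  7  8  9 10 11 12 13 14 15 16 17 18
G :  0  0  0  1  1  1  2  2  0  0  0  1  1  1  2  2  0  0  0

0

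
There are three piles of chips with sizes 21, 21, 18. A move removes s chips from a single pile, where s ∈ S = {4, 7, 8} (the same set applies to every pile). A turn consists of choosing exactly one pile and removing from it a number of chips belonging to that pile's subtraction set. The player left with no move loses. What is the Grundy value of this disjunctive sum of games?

1

All piles use S = {4, 7, 8}:
G(0) = 0
G(1) = mex{} = 0
G(2) = mex{} = 0
G(3) = mex{} = 0
G(4) = mex{0} = 1
G(5) = mex{0} = 1
G(6) = mex{0} = 1
G(7) = mex{0,0} = 1
G(8) = mex{1,0,0} = 2
G(9) = mex{1,0,0} = 2
G(10) = mex{1,0,0} = 2
G(11) = mex{1,1,0} = 2
G(12) = mex{2,1,1} = 0
G(13) = mex{2,1,1} = 0
G(14) = mex{2,1,1} = 0
G(15) = mex{2,2,1} = 0
G(16) = mex{0,2,2} = 1
G(17) = mex{0,2,2} = 1
G(18) = mex{0,2,2} = 1
G(19) = mex{0,0,2} = 1
G(20) = mex{1,0,0} = 2
G(21) = mex{1,0,0} = 2
Pile A: G(21) = 2.
Pile B: G(21) = 2.
Pile C: G(18) = 1.
Combined Grundy value = 2 ⊕ 2 ⊕ 1 = 1.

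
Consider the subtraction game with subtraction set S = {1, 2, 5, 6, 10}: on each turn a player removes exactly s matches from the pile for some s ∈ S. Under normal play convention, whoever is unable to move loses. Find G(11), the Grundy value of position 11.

n :  0  1  2  3  4  5  6  7  8  9 10 11
G :  0  1  2  0  1  2  3  0  1  2  3  0

0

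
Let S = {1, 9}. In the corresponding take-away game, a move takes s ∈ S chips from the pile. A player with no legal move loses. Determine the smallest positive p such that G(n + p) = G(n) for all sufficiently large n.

n :  0  1  2  3  4  5  6  7  8  9 10 11 12 13 14
G :  0  1  0  1  0  1  0  1  0  1  0  1  0  1  0
G(n+2) = G(n) holds for n = 0,…,8 (a full window of length max(S) = 9), so the sequence is purely periodic with period 2.

2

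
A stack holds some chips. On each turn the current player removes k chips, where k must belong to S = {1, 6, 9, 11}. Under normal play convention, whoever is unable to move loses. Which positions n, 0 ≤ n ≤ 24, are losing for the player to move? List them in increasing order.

n :  0  1  2  3  4  5  6  7  8  9 10 11 12 13 14 15 16 17 18 19 20 21 22 23 24
G :  0  1  0  1  0  1  2  0  1  2  3  2  0  1  0  1  2  0  1  0  1  2  0  1  0
P-positions are exactly the n with G(n) = 0.

0, 2, 4, 7, 12, 14, 17, 19, 22, 24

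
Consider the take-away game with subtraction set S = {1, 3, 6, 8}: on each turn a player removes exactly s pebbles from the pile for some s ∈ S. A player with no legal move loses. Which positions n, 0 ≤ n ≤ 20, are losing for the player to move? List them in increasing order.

0, 2, 4, 9, 11, 13, 18, 20

n :  0  1  2  3  4  5  6  7  8  9 10 11 12 13 14 15 16 17 18 19 20
G :  0  1  0  1  0  1  2  3  2  0  1  0  1  0  1  2  3  2  0  1  0
P-positions are exactly the n with G(n) = 0.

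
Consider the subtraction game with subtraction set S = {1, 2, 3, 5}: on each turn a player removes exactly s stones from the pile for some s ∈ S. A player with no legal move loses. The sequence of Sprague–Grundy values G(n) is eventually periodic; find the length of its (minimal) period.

n :  0  1  2  3  4  5  6  7  8  9 10 11 12 13 14
G :  0  1  2  3  0  1  2  3  0  1  2  3  0  1  2
G(n+4) = G(n) holds for n = 0,…,4 (a full window of length max(S) = 5), so the sequence is purely periodic with period 4.

4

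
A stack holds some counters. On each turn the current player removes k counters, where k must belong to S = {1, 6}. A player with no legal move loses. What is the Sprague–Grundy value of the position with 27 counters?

2

G(0) = 0
G(1) = mex{0} = 1
G(2) = mex{1} = 0
G(3) = mex{0} = 1
G(4) = mex{1} = 0
G(5) = mex{0} = 1
G(6) = mex{1,0} = 2
G(7) = mex{2,1} = 0
G(8) = mex{0,0} = 1
G(9) = mex{1,1} = 0
G(10) = mex{0,0} = 1
G(11) = mex{1,1} = 0
G(12) = mex{0,2} = 1
G(13) = mex{1,0} = 2
G(14) = mex{2,1} = 0
G(15) = mex{0,0} = 1
G(16) = mex{1,1} = 0
G(17) = mex{0,0} = 1
G(18) = mex{1,1} = 0
G(19) = mex{0,2} = 1
G(20) = mex{1,0} = 2
G(21) = mex{2,1} = 0
G(22) = mex{0,0} = 1
G(23) = mex{1,1} = 0
G(24) = mex{0,0} = 1
G(25) = mex{1,1} = 0
G(26) = mex{0,2} = 1
G(27) = mex{1,0} = 2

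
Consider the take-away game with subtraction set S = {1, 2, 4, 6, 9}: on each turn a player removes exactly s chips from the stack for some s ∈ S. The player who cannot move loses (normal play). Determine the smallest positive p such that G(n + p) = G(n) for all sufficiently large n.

8

G(0) = 0
G(1) = mex{0} = 1
G(2) = mex{1,0} = 2
G(3) = mex{2,1} = 0
G(4) = mex{0,2,0} = 1
G(5) = mex{1,0,1} = 2
G(6) = mex{2,1,2,0} = 3
G(7) = mex{3,2,0,1} = 4
G(8) = mex{4,3,1,2} = 0
G(9) = mex{0,4,2,0,0} = 1
G(10) = mex{1,0,3,1,1} = 2
G(11) = mex{2,1,4,2,2} = 0
G(12) = mex{0,2,0,3,0} = 1
G(13) = mex{1,0,1,4,1} = 2
G(14) = mex{2,1,2,0,2} = 3
G(15) = mex{3,2,0,1,3} = 4
G(16) = mex{4,3,1,2,4} = 0
G(17) = mex{0,4,2,0,0} = 1
G(18) = mex{1,0,3,1,1} = 2
G(n+8) = G(n) holds for n = 0,…,8 (a full window of length max(S) = 9), so the sequence is purely periodic with period 8.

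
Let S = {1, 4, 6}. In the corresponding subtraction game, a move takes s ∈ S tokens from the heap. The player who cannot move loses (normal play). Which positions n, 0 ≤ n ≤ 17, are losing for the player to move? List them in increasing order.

0, 2, 5, 7, 10, 12, 15, 17

n :  0  1  2  3  4  5  6  7  8  9 10 11 12 13 14 15 16 17
G :  0  1  0  1  2  0  1  0  1  2  0  1  0  1  2  0  1  0
P-positions are exactly the n with G(n) = 0.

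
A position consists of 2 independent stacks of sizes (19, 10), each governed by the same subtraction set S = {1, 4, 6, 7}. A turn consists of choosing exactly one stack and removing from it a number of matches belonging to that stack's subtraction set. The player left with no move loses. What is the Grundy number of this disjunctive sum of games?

All stacks use S = {1, 4, 6, 7}:
n :  0  1  2  3  4  5  6  7  8  9 10 11 12 13 14 15 16 17 18 19
G :  0  1  0  1  2  0  1  2  3  2  0  1  2  0  1  0  1  2  0  1
Stack A: G(19) = 1.
Stack B: G(10) = 0.
Combined Grundy value = 1 ⊕ 0 = 1.

1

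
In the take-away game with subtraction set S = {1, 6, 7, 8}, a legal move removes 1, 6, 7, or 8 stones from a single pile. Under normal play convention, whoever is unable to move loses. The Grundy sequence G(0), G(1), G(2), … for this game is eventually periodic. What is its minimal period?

13

n :  0  1  2  3  4  5  6  7  8  9 10 11 12 13 14 15 16 17 18 19 20 21 22 23 24 25 26 27
G :  0  1  0  1  0  1  2  3  2  3  2  3  4  0  1  0  1  0  1  2  3  2  3  2  3  4  0  1
G(n+13) = G(n) holds for n = 0,…,7 (a full window of length max(S) = 8), so the sequence is purely periodic with period 13.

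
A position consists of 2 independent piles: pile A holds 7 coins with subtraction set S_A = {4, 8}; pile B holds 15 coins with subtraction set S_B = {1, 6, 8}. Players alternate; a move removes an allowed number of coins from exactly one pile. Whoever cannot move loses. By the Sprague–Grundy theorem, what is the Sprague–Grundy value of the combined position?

0

Pile A, S = {4, 8}:
G(0) = 0
G(1) = mex{} = 0
G(2) = mex{} = 0
G(3) = mex{} = 0
G(4) = mex{0} = 1
G(5) = mex{0} = 1
G(6) = mex{0} = 1
G(7) = mex{0} = 1
G_A(7) = 1.
Pile B, S = {1, 6, 8}:
G(0) = 0
G(1) = mex{0} = 1
G(2) = mex{1} = 0
G(3) = mex{0} = 1
G(4) = mex{1} = 0
G(5) = mex{0} = 1
G(6) = mex{1,0} = 2
G(7) = mex{2,1} = 0
G(8) = mex{0,0,0} = 1
G(9) = mex{1,1,1} = 0
G(10) = mex{0,0,0} = 1
G(11) = mex{1,1,1} = 0
G(12) = mex{0,2,0} = 1
G(13) = mex{1,0,1} = 2
G(14) = mex{2,1,2} = 0
G(15) = mex{0,0,0} = 1
G_B(15) = 1.
Combined Grundy value = 1 ⊕ 1 = 0.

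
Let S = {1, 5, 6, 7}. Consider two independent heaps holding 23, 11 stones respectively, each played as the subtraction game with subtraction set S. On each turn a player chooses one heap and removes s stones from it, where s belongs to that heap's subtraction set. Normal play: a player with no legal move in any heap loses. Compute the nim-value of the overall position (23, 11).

All heaps use S = {1, 5, 6, 7}:
G(0) = 0
G(1) = mex{0} = 1
G(2) = mex{1} = 0
G(3) = mex{0} = 1
G(4) = mex{1} = 0
G(5) = mex{0,0} = 1
G(6) = mex{1,1,0} = 2
G(7) = mex{2,0,1,0} = 3
G(8) = mex{3,1,0,1} = 2
G(9) = mex{2,0,1,0} = 3
G(10) = mex{3,1,0,1} = 2
G(11) = mex{2,2,1,0} = 3
G(12) = mex{3,3,2,1} = 0
G(13) = mex{0,2,3,2} = 1
G(14) = mex{1,3,2,3} = 0
G(15) = mex{0,2,3,2} = 1
G(16) = mex{1,3,2,3} = 0
G(17) = mex{0,0,3,2} = 1
G(18) = mex{1,1,0,3} = 2
G(19) = mex{2,0,1,0} = 3
G(20) = mex{3,1,0,1} = 2
G(21) = mex{2,0,1,0} = 3
G(22) = mex{3,1,0,1} = 2
G(23) = mex{2,2,1,0} = 3
Heap A: G(23) = 3.
Heap B: G(11) = 3.
Combined Grundy value = 3 ⊕ 3 = 0.

0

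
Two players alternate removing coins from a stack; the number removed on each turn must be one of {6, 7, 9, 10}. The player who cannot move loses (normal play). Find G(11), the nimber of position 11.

1

G(0) = 0
G(1) = mex{} = 0
G(2) = mex{} = 0
G(3) = mex{} = 0
G(4) = mex{} = 0
G(5) = mex{} = 0
G(6) = mex{0} = 1
G(7) = mex{0,0} = 1
G(8) = mex{0,0} = 1
G(9) = mex{0,0,0} = 1
G(10) = mex{0,0,0,0} = 1
G(11) = mex{0,0,0,0} = 1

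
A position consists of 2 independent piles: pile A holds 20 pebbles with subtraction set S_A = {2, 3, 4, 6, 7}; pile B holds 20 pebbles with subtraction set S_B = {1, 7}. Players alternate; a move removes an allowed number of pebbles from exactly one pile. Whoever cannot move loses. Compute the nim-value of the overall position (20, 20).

Pile A, S = {2, 3, 4, 6, 7}:
n :  0  1  2  3  4  5  6  7  8  9 10 11 12 13 14 15 16 17 18 19 20
G :  0  0  1  1  2  2  3  3  4  0  0  1  1  2  2  3  3  4  0  0  1
G_A(20) = 1.
Pile B, S = {1, 7}:
G(0) = 0
G(1) = mex{0} = 1
G(2) = mex{1} = 0
G(3) = mex{0} = 1
G(4) = mex{1} = 0
G(5) = mex{0} = 1
G(6) = mex{1} = 0
G(7) = mex{0,0} = 1
G(8) = mex{1,1} = 0
G(9) = mex{0,0} = 1
G(10) = mex{1,1} = 0
G(11) = mex{0,0} = 1
G(12) = mex{1,1} = 0
G(13) = mex{0,0} = 1
G(14) = mex{1,1} = 0
G(15) = mex{0,0} = 1
G(16) = mex{1,1} = 0
G(17) = mex{0,0} = 1
G(18) = mex{1,1} = 0
G(19) = mex{0,0} = 1
G(20) = mex{1,1} = 0
G_B(20) = 0.
Combined Grundy value = 1 ⊕ 0 = 1.

1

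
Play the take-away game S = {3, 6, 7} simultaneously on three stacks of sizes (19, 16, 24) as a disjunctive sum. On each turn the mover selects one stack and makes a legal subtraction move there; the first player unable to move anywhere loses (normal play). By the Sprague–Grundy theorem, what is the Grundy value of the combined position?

All stacks use S = {3, 6, 7}:
G(0) = 0
G(1) = mex{} = 0
G(2) = mex{} = 0
G(3) = mex{0} = 1
G(4) = mex{0} = 1
G(5) = mex{0} = 1
G(6) = mex{1,0} = 2
G(7) = mex{1,0,0} = 2
G(8) = mex{1,0,0} = 2
G(9) = mex{2,1,0} = 3
G(10) = mex{2,1,1} = 0
G(11) = mex{2,1,1} = 0
G(12) = mex{3,2,1} = 0
G(13) = mex{0,2,2} = 1
G(14) = mex{0,2,2} = 1
G(15) = mex{0,3,2} = 1
G(16) = mex{1,0,3} = 2
G(17) = mex{1,0,0} = 2
G(18) = mex{1,0,0} = 2
G(19) = mex{2,1,0} = 3
G(20) = mex{2,1,1} = 0
G(21) = mex{2,1,1} = 0
G(22) = mex{3,2,1} = 0
G(23) = mex{0,2,2} = 1
G(24) = mex{0,2,2} = 1
Stack A: G(19) = 3.
Stack B: G(16) = 2.
Stack C: G(24) = 1.
Combined Grundy value = 3 ⊕ 2 ⊕ 1 = 0.

0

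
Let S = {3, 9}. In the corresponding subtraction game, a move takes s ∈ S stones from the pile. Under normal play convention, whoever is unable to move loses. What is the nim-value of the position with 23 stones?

G(0) = 0
G(1) = mex{} = 0
G(2) = mex{} = 0
G(3) = mex{0} = 1
G(4) = mex{0} = 1
G(5) = mex{0} = 1
G(6) = mex{1} = 0
G(7) = mex{1} = 0
G(8) = mex{1} = 0
G(9) = mex{0,0} = 1
G(10) = mex{0,0} = 1
G(11) = mex{0,0} = 1
G(12) = mex{1,1} = 0
G(13) = mex{1,1} = 0
G(14) = mex{1,1} = 0
G(15) = mex{0,0} = 1
G(16) = mex{0,0} = 1
G(17) = mex{0,0} = 1
G(18) = mex{1,1} = 0
G(19) = mex{1,1} = 0
G(20) = mex{1,1} = 0
G(21) = mex{0,0} = 1
G(22) = mex{0,0} = 1
G(23) = mex{0,0} = 1

1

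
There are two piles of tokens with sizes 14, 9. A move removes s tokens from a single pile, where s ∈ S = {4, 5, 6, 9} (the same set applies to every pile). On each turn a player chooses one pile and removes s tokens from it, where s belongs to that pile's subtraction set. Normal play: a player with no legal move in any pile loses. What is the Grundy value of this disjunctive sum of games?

All piles use S = {4, 5, 6, 9}:
G(0) = 0
G(1) = mex{} = 0
G(2) = mex{} = 0
G(3) = mex{} = 0
G(4) = mex{0} = 1
G(5) = mex{0,0} = 1
G(6) = mex{0,0,0} = 1
G(7) = mex{0,0,0} = 1
G(8) = mex{1,0,0} = 2
G(9) = mex{1,1,0,0} = 2
G(10) = mex{1,1,1,0} = 2
G(11) = mex{1,1,1,0} = 2
G(12) = mex{2,1,1,0} = 3
G(13) = mex{2,2,1,1} = 0
G(14) = mex{2,2,2,1} = 0
Pile A: G(14) = 0.
Pile B: G(9) = 2.
Combined Grundy value = 0 ⊕ 2 = 2.

2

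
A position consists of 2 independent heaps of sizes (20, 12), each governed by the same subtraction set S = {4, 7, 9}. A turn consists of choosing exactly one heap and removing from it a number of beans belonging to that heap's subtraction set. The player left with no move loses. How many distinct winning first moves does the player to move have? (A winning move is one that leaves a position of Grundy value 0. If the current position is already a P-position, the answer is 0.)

All heaps use S = {4, 7, 9}:
n :  0  1  2  3  4  5  6  7  8  9 10 11 12 13 14 15 16 17 18 19 20
G :  0  0  0  0  1  1  1  1  2  2  2  2  3  0  0  0  0  1  1  1  1
Heap A: G(20) = 1.
Heap B: G(12) = 3.
Combined Grundy value = 1 ⊕ 3 = 2.
A winning move leaves total XOR = 0, i.e. changes one component's Grundy value g to g ⊕ X where X is the current total.
Heap A: need g' = 1⊕2 = 3. Options: 20−4→G=0, 20−7→G=0, 20−9→G=2. Hits: 0.
Heap B: need g' = 3⊕2 = 1. Options: 12−4→G=2, 12−7→G=1, 12−9→G=0. Hits: 1.

1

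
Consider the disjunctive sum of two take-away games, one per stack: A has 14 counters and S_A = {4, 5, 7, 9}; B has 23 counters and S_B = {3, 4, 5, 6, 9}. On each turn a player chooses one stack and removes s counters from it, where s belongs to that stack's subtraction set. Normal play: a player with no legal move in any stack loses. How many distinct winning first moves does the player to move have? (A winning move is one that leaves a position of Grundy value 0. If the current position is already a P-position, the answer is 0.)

1

Stack A, S = {4, 5, 7, 9}:
G(0) = 0
G(1) = mex{} = 0
G(2) = mex{} = 0
G(3) = mex{} = 0
G(4) = mex{0} = 1
G(5) = mex{0,0} = 1
G(6) = mex{0,0} = 1
G(7) = mex{0,0,0} = 1
G(8) = mex{1,0,0} = 2
G(9) = mex{1,1,0,0} = 2
G(10) = mex{1,1,0,0} = 2
G(11) = mex{1,1,1,0} = 2
G(12) = mex{2,1,1,0} = 3
G(13) = mex{2,2,1,1} = 0
G(14) = mex{2,2,1,1} = 0
G_A(14) = 0.
Stack B, S = {3, 4, 5, 6, 9}:
G(0) = 0
G(1) = mex{} = 0
G(2) = mex{} = 0
G(3) = mex{0} = 1
G(4) = mex{0,0} = 1
G(5) = mex{0,0,0} = 1
G(6) = mex{1,0,0,0} = 2
G(7) = mex{1,1,0,0} = 2
G(8) = mex{1,1,1,0} = 2
G(9) = mex{2,1,1,1,0} = 3
G(10) = mex{2,2,1,1,0} = 3
G(11) = mex{2,2,2,1,0} = 3
G(12) = mex{3,2,2,2,1} = 0
G(13) = mex{3,3,2,2,1} = 0
G(14) = mex{3,3,3,2,1} = 0
G(15) = mex{0,3,3,3,2} = 1
G(16) = mex{0,0,3,3,2} = 1
G(17) = mex{0,0,0,3,2} = 1
G(18) = mex{1,0,0,0,3} = 2
G(19) = mex{1,1,0,0,3} = 2
G(20) = mex{1,1,1,0,3} = 2
G(21) = mex{2,1,1,1,0} = 3
G(22) = mex{2,2,1,1,0} = 3
G(23) = mex{2,2,2,1,0} = 3
G_B(23) = 3.
Combined Grundy value = 0 ⊕ 3 = 3.
A winning move leaves total XOR = 0, i.e. changes one component's Grundy value g to g ⊕ X where X is the current total.
Stack A: need g' = 0⊕3 = 3. Options: 14−4→G=2, 14−5→G=2, 14−7→G=1, 14−9→G=1. Hits: 0.
Stack B: need g' = 3⊕3 = 0. Options: 23−3→G=2, 23−4→G=2, 23−5→G=2, 23−6→G=1, 23−9→G=0. Hits: 1.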